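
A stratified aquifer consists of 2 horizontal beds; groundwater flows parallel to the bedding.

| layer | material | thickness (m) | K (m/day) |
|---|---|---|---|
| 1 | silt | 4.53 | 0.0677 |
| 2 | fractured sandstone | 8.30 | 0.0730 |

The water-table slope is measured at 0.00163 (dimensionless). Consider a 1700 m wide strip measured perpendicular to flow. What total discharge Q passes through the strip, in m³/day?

2.53

Flow is parallel to layering, so each bed carries its own Darcy discharge and the transmissivities add.
Σ(K_i·b_i) = 0.0677×4.53 + 0.0730×8.30 = 0.9126 m²/day.
Hydraulic gradient i = 0.00163.
Q = Σ(K_i·b_i) · W · i = 0.9126 × 1700 × 0.001630 = 2.529 m³/day.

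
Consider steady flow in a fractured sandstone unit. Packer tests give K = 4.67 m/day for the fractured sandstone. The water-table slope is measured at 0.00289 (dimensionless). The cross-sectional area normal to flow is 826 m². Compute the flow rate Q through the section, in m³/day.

Hydraulic gradient i = 0.00289.
Darcy's law: Q = K · A · i = 4.670 × 826.0 × 0.002890 = 11.15 m³/day.

11.1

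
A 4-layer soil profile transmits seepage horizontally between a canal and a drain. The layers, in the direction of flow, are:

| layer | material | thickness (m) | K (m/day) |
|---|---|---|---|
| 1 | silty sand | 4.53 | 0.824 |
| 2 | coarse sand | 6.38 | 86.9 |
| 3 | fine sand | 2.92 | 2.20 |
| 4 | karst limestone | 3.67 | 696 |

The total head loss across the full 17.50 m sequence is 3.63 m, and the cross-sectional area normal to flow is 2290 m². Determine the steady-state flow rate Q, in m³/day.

Flow is perpendicular to layering, so the layers act in series and the equivalent K is the thickness-weighted harmonic mean.
Total thickness L = 4.53 + 6.38 + 2.92 + 3.67 = 17.50 m.
Σ(b_i/K_i) = 4.53/0.824 + 6.38/86.9 + 2.92/2.20 + 3.67/696 = 6.904 d.
K_eq = L / Σ(b_i/K_i) = 17.50 / 6.904 = 2.535 m/day.
Q = K_eq · A · (Δh/L) = 2.535 × 2290 × (3.63/17.50) = 1204 m³/day.

1200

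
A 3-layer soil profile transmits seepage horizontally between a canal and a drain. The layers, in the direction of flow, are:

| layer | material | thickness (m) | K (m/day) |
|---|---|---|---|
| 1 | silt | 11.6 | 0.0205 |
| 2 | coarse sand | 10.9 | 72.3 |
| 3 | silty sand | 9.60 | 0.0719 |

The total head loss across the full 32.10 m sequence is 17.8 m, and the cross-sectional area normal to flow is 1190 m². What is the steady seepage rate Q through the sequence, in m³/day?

Flow is perpendicular to layering, so the layers act in series and the equivalent K is the thickness-weighted harmonic mean.
Total thickness L = 11.6 + 10.9 + 9.60 = 32.10 m.
Σ(b_i/K_i) = 11.6/0.0205 + 10.9/72.3 + 9.60/0.0719 = 699.5 d.
K_eq = L / Σ(b_i/K_i) = 32.10 / 699.5 = 0.04589 m/day.
Q = K_eq · A · (Δh/L) = 0.04589 × 1190 × (17.8/32.10) = 30.28 m³/day.

30.3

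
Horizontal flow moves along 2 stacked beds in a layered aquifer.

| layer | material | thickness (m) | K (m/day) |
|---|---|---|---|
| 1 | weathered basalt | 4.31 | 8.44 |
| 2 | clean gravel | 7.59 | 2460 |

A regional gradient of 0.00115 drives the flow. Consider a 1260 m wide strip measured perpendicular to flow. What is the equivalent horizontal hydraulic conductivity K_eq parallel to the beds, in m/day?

Flow is parallel to layering, so each bed carries its own Darcy discharge and the transmissivities add.
Σ(K_i·b_i) = 8.44×4.31 + 2460×7.59 = 18708 m²/day.
Total thickness b = 11.90 m, so K_eq = Σ(K_i·b_i)/b = 1572 m/day.

1570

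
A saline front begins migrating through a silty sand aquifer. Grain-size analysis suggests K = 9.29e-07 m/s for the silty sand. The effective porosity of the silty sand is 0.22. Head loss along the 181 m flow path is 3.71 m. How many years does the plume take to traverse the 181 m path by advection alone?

Convert K: 9.29e-07 m/s × 86400 = 0.08027 m/day.
Hydraulic gradient i = Δh / L = 3.71 / 181 = 0.02050.
Darcy flux q = K · i = 0.08027 × 0.02050 = 0.001645 m/day.
Seepage velocity v = q / n_e = 0.001645 / 0.22 = 0.007478 m/day.
Travel time t = L / v = 181 / 0.007478 = 24203 days = 66.27 years.

66.3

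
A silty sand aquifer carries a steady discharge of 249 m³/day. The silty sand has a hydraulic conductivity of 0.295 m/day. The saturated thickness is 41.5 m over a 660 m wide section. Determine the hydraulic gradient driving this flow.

Cross-sectional area A = 660 × 41.5 = 27390 m².
From Q = K·A·i, i = Q / (K·A) = 249 / (0.2950 × 27390) = 0.03082.

0.0308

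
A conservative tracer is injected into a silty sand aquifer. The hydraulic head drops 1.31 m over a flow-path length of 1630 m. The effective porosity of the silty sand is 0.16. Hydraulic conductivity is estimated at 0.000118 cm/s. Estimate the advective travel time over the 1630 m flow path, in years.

8710

Convert K: 0.000118 cm/s × 864 = 0.1020 m/day.
Hydraulic gradient i = Δh / L = 1.31 / 1630 = 0.0008037.
Darcy flux q = K · i = 0.1020 × 0.0008037 = 8.194e-05 m/day.
Seepage velocity v = q / n_e = 8.194e-05 / 0.16 = 0.0005121 m/day.
Travel time t = L / v = 1630 / 0.0005121 = 3.183e+06 days = 8714 years.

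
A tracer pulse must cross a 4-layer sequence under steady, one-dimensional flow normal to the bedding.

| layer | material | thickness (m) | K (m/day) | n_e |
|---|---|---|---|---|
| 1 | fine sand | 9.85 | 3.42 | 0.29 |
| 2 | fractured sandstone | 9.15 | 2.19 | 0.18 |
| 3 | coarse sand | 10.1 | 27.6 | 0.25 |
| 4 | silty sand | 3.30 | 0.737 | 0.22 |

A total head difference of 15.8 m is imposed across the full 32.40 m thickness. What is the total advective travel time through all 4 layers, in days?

With flow normal to the layers, continuity requires the same specific discharge q through every layer.
Σ(b_i/K_i) = 9.85/3.42 + 9.15/2.19 + 10.1/27.6 + 3.30/0.737 = 11.90 d.
q = Δh / Σ(b_i/K_i) = 15.8 / 11.90 = 1.328 m/day.
In each layer the seepage velocity is v_i = q/n_i, so the layer transit time is t_i = b_i·n_i / q:
  layer 1 (fine sand): t_1 = 9.85 × 0.29 / 1.328 = 2.152 d
  layer 2 (fractured sandstone): t_2 = 9.15 × 0.18 / 1.328 = 1.241 d
  layer 3 (coarse sand): t_3 = 10.1 × 0.25 / 1.328 = 1.902 d
  layer 4 (silty sand): t_4 = 3.30 × 0.22 / 1.328 = 0.5469 d
Total t = Σ t_i = 5.841 days.

5.84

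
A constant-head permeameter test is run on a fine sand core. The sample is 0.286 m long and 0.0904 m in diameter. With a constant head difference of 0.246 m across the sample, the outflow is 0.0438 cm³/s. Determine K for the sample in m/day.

0.685

Cross-sectional area A = π·(d/2)² = π × (0.0904/2)² = 0.006418 m².
Convert discharge: 0.0438 cm³/s = 4.380e-08 m³/s.
Darcy's law rearranged: K = Q·L / (A·Δh) = 4.380e-08 × 0.286 / (0.006418 × 0.246) = 7.934e-06 m/s = 0.6855 m/day.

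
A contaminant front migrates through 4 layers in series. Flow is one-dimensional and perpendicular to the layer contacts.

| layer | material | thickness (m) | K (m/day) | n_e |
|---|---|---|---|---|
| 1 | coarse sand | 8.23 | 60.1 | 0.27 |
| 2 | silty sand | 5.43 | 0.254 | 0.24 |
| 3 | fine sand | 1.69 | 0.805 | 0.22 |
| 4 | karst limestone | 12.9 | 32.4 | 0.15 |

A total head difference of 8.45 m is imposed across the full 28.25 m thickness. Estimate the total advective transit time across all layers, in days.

16.6

With flow normal to the layers, continuity requires the same specific discharge q through every layer.
Σ(b_i/K_i) = 8.23/60.1 + 5.43/0.254 + 1.69/0.805 + 12.9/32.4 = 24.01 d.
q = Δh / Σ(b_i/K_i) = 8.45 / 24.01 = 0.3519 m/day.
In each layer the seepage velocity is v_i = q/n_i, so the layer transit time is t_i = b_i·n_i / q:
  layer 1 (coarse sand): t_1 = 8.23 × 0.27 / 0.3519 = 6.315 d
  layer 2 (silty sand): t_2 = 5.43 × 0.24 / 0.3519 = 3.703 d
  layer 3 (fine sand): t_3 = 1.69 × 0.22 / 0.3519 = 1.057 d
  layer 4 (karst limestone): t_4 = 12.9 × 0.15 / 0.3519 = 5.499 d
Total t = Σ t_i = 16.57 days.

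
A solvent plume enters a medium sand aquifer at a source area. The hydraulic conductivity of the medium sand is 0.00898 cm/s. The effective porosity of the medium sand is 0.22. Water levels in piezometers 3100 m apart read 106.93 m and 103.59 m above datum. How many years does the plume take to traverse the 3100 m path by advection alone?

223

Convert K: 0.00898 cm/s × 864 = 7.759 m/day.
Hydraulic gradient i = (106.93 − 103.59) / 3100 = 3.34 / 3100 = 0.001077.
Darcy flux q = K · i = 7.759 × 0.001077 = 0.008359 m/day.
Seepage velocity v = q / n_e = 0.008359 / 0.22 = 0.03800 m/day.
Travel time t = L / v = 3100 / 0.03800 = 81585 days = 223.4 years.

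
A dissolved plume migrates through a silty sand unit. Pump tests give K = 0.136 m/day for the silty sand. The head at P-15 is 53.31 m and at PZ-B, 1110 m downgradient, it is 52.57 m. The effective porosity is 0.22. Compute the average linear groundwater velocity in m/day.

Hydraulic gradient i = (53.31 − 52.57) / 1110 = 0.74 / 1110 = 0.0006667.
Darcy flux q = K · i = 0.1360 × 0.0006667 = 9.067e-05 m/day.
Seepage velocity v = q / n_e = 9.067e-05 / 0.22 = 0.0004121 m/day.

0.000412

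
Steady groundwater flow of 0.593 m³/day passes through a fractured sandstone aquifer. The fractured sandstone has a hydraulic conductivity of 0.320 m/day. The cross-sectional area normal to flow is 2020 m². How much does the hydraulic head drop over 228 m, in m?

From Q = K·A·i, i = Q / (K·A) = 0.593 / (0.3200 × 2020) = 0.0009174.
Head loss Δh = i · L = 0.0009174 × 228 = 0.2092 m.

0.209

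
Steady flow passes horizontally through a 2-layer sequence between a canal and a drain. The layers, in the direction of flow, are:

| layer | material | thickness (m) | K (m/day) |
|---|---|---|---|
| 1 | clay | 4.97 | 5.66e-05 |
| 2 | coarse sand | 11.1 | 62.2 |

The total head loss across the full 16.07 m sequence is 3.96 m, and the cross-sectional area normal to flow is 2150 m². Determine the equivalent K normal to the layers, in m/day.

0.000183

Flow is perpendicular to layering, so the layers act in series and the equivalent K is the thickness-weighted harmonic mean.
Total thickness L = 4.97 + 11.1 = 16.07 m.
Σ(b_i/K_i) = 4.97/5.66e-05 + 11.1/62.2 = 87809 d.
K_eq = L / Σ(b_i/K_i) = 16.07 / 87809 = 0.0001830 m/day.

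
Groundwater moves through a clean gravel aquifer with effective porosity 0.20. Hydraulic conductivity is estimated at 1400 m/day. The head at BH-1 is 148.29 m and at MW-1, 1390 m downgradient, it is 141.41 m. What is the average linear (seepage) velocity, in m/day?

34.6

Hydraulic gradient i = (148.29 − 141.41) / 1390 = 6.88 / 1390 = 0.004950.
Darcy flux q = K · i = 1400 × 0.004950 = 6.929 m/day.
Seepage velocity v = q / n_e = 6.929 / 0.20 = 34.65 m/day.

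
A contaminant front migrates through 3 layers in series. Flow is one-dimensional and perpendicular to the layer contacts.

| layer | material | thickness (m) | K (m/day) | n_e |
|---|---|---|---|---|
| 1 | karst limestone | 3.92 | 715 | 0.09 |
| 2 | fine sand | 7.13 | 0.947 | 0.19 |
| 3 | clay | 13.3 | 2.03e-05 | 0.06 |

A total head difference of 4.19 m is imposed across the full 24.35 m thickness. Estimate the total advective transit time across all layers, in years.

1070

With flow normal to the layers, continuity requires the same specific discharge q through every layer.
Σ(b_i/K_i) = 3.92/715 + 7.13/0.947 + 13.3/2.03e-05 = 6.552e+05 d.
q = Δh / Σ(b_i/K_i) = 4.19 / 6.552e+05 = 6.395e-06 m/day.
In each layer the seepage velocity is v_i = q/n_i, so the layer transit time is t_i = b_i·n_i / q:
  layer 1 (karst limestone): t_1 = 3.92 × 0.09 / 6.395e-06 = 55166 d
  layer 2 (fine sand): t_2 = 7.13 × 0.19 / 6.395e-06 = 2.118e+05 d
  layer 3 (clay): t_3 = 13.3 × 0.06 / 6.395e-06 = 1.248e+05 d
Total t = Σ t_i = 3.918e+05 days = 1073 years.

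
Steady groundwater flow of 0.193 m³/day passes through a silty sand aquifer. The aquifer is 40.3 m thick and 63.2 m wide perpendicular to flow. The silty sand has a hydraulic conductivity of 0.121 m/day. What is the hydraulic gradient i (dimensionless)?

Cross-sectional area A = 63.2 × 40.3 = 2547 m².
From Q = K·A·i, i = Q / (K·A) = 0.193 / (0.1210 × 2547) = 0.0006263.

0.000626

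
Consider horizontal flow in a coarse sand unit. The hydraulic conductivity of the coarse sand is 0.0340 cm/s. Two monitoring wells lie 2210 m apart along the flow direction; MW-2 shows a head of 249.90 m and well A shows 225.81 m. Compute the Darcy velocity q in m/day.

Convert K: 0.0340 cm/s × 864 = 29.38 m/day.
Hydraulic gradient i = (249.90 − 225.81) / 2210 = 24.09 / 2210 = 0.01090.
Specific discharge q = K · i = 29.38 × 0.01090 = 0.3202 m/day.

0.320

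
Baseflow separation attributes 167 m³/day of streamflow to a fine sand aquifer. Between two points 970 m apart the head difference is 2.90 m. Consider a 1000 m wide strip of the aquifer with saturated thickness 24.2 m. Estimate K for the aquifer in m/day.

2.31

Cross-sectional area A = 1000 × 24.2 = 24200 m².
Hydraulic gradient i = Δh / L = 2.90 / 970 = 0.002990.
From Q = K·A·i, K = Q / (A·i) = 167 / (24200 × 0.002990) = 2.308 m/day.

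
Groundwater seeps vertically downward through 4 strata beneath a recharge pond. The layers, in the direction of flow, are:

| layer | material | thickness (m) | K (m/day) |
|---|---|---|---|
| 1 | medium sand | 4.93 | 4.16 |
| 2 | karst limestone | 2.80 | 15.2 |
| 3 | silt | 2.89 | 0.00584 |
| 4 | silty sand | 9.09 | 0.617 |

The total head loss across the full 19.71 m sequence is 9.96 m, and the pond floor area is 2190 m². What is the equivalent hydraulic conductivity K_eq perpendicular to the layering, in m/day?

Flow is perpendicular to layering, so the layers act in series and the equivalent K is the thickness-weighted harmonic mean.
Total thickness L = 4.93 + 2.80 + 2.89 + 9.09 = 19.71 m.
Σ(b_i/K_i) = 4.93/4.16 + 2.80/15.2 + 2.89/0.00584 + 9.09/0.617 = 511.0 d.
K_eq = L / Σ(b_i/K_i) = 19.71 / 511.0 = 0.03857 m/day.

0.0386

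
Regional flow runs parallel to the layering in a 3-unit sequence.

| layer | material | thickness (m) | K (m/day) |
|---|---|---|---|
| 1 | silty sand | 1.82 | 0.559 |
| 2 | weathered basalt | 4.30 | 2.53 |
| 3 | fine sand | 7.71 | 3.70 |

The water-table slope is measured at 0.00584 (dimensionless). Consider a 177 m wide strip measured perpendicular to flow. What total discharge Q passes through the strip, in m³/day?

Flow is parallel to layering, so each bed carries its own Darcy discharge and the transmissivities add.
Σ(K_i·b_i) = 0.559×1.82 + 2.53×4.30 + 3.70×7.71 = 40.42 m²/day.
Hydraulic gradient i = 0.00584.
Q = Σ(K_i·b_i) · W · i = 40.42 × 177 × 0.005840 = 41.78 m³/day.

41.8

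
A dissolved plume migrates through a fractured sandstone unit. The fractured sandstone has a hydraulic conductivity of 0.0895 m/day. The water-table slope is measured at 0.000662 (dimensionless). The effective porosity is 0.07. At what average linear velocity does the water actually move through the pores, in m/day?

Hydraulic gradient i = 0.000662.
Darcy flux q = K · i = 0.08950 × 0.0006620 = 5.925e-05 m/day.
Seepage velocity v = q / n_e = 5.925e-05 / 0.07 = 0.0008464 m/day.

0.000846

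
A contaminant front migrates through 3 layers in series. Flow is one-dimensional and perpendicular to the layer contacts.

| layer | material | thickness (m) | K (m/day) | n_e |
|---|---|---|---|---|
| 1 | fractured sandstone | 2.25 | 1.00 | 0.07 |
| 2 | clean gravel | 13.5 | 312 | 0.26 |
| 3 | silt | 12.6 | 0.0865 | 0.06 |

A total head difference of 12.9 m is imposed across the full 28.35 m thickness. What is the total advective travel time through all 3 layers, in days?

50.7

With flow normal to the layers, continuity requires the same specific discharge q through every layer.
Σ(b_i/K_i) = 2.25/1.00 + 13.5/312 + 12.6/0.0865 = 148.0 d.
q = Δh / Σ(b_i/K_i) = 12.9 / 148.0 = 0.08719 m/day.
In each layer the seepage velocity is v_i = q/n_i, so the layer transit time is t_i = b_i·n_i / q:
  layer 1 (fractured sandstone): t_1 = 2.25 × 0.07 / 0.08719 = 1.806 d
  layer 2 (clean gravel): t_2 = 13.5 × 0.26 / 0.08719 = 40.26 d
  layer 3 (silt): t_3 = 12.6 × 0.06 / 0.08719 = 8.671 d
Total t = Σ t_i = 50.74 days.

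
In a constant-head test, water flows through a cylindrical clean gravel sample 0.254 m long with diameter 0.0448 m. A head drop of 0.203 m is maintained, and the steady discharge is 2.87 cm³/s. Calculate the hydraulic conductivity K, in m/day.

197

Cross-sectional area A = π·(d/2)² = π × (0.0448/2)² = 0.001576 m².
Convert discharge: 2.87 cm³/s = 2.870e-06 m³/s.
Darcy's law rearranged: K = Q·L / (A·Δh) = 2.870e-06 × 0.254 / (0.001576 × 0.203) = 0.002278 m/s = 196.8 m/day.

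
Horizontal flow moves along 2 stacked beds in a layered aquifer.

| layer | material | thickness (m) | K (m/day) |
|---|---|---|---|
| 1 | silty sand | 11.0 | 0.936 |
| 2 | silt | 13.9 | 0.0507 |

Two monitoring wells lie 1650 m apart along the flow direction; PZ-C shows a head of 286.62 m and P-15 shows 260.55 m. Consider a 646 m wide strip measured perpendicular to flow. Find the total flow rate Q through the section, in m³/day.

112

Flow is parallel to layering, so each bed carries its own Darcy discharge and the transmissivities add.
Σ(K_i·b_i) = 0.936×11.0 + 0.0507×13.9 = 11.00 m²/day.
Hydraulic gradient i = (286.62 − 260.55) / 1650 = 26.07 / 1650 = 0.01580.
Q = Σ(K_i·b_i) · W · i = 11.00 × 646 × 0.01580 = 112.3 m³/day.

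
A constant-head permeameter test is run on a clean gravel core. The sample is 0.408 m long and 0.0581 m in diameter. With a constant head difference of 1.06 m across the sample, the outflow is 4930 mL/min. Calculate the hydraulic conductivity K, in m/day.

1030

Cross-sectional area A = π·(d/2)² = π × (0.0581/2)² = 0.002651 m².
Convert discharge: 4930 mL/min = 8.217e-05 m³/s.
Darcy's law rearranged: K = Q·L / (A·Δh) = 8.217e-05 × 0.408 / (0.002651 × 1.06) = 0.01193 m/s = 1031 m/day.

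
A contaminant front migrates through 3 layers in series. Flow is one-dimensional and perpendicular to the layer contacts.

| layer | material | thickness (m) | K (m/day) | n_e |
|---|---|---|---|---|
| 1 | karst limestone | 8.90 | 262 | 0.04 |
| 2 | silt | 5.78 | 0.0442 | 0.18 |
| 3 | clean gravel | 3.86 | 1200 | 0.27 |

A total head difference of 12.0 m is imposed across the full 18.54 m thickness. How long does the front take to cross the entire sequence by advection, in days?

With flow normal to the layers, continuity requires the same specific discharge q through every layer.
Σ(b_i/K_i) = 8.90/262 + 5.78/0.0442 + 3.86/1200 = 130.8 d.
q = Δh / Σ(b_i/K_i) = 12.0 / 130.8 = 0.09174 m/day.
In each layer the seepage velocity is v_i = q/n_i, so the layer transit time is t_i = b_i·n_i / q:
  layer 1 (karst limestone): t_1 = 8.90 × 0.04 / 0.09174 = 3.881 d
  layer 2 (silt): t_2 = 5.78 × 0.18 / 0.09174 = 11.34 d
  layer 3 (clean gravel): t_3 = 3.86 × 0.27 / 0.09174 = 11.36 d
Total t = Σ t_i = 26.58 days.

26.6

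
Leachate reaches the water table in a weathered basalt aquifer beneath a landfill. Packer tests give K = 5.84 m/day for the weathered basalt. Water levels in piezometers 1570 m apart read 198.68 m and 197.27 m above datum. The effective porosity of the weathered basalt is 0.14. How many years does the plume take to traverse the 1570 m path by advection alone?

115

Hydraulic gradient i = (198.68 − 197.27) / 1570 = 1.41 / 1570 = 0.0008981.
Darcy flux q = K · i = 5.840 × 0.0008981 = 0.005245 m/day.
Seepage velocity v = q / n_e = 0.005245 / 0.14 = 0.03746 m/day.
Travel time t = L / v = 1570 / 0.03746 = 41908 days = 114.7 years.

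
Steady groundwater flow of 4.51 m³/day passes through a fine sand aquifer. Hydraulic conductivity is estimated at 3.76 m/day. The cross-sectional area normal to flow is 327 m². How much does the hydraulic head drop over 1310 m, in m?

From Q = K·A·i, i = Q / (K·A) = 4.51 / (3.760 × 327.0) = 0.003668.
Head loss Δh = i · L = 0.003668 × 1310 = 4.805 m.

4.81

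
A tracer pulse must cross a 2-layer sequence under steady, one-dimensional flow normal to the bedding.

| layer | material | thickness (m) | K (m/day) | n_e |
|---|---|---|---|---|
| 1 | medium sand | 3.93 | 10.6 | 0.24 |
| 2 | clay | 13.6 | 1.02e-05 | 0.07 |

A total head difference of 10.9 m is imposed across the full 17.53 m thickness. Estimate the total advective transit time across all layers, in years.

635

With flow normal to the layers, continuity requires the same specific discharge q through every layer.
Σ(b_i/K_i) = 3.93/10.6 + 13.6/1.02e-05 = 1.333e+06 d.
q = Δh / Σ(b_i/K_i) = 10.9 / 1.333e+06 = 8.175e-06 m/day.
In each layer the seepage velocity is v_i = q/n_i, so the layer transit time is t_i = b_i·n_i / q:
  layer 1 (medium sand): t_1 = 3.93 × 0.24 / 8.175e-06 = 1.154e+05 d
  layer 2 (clay): t_2 = 13.6 × 0.07 / 8.175e-06 = 1.165e+05 d
Total t = Σ t_i = 2.318e+05 days = 634.7 years.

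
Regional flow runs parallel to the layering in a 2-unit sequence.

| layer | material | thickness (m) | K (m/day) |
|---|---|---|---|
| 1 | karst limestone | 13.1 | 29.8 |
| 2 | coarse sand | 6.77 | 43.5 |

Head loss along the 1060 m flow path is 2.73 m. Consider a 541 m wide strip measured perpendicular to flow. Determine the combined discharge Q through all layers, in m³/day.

954

Flow is parallel to layering, so each bed carries its own Darcy discharge and the transmissivities add.
Σ(K_i·b_i) = 29.8×13.1 + 43.5×6.77 = 684.9 m²/day.
Hydraulic gradient i = Δh / L = 2.73 / 1060 = 0.002575.
Q = Σ(K_i·b_i) · W · i = 684.9 × 541 × 0.002575 = 954.3 m³/day.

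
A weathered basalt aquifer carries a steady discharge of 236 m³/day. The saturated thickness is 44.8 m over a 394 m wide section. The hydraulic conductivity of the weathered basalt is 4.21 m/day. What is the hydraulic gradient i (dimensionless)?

Cross-sectional area A = 394 × 44.8 = 17651 m².
From Q = K·A·i, i = Q / (K·A) = 236 / (4.210 × 17651) = 0.003176.

0.00318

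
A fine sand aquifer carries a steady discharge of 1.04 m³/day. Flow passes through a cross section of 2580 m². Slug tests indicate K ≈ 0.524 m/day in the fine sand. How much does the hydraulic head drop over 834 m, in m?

0.642

From Q = K·A·i, i = Q / (K·A) = 1.04 / (0.5240 × 2580) = 0.0007693.
Head loss Δh = i · L = 0.0007693 × 834 = 0.6416 m.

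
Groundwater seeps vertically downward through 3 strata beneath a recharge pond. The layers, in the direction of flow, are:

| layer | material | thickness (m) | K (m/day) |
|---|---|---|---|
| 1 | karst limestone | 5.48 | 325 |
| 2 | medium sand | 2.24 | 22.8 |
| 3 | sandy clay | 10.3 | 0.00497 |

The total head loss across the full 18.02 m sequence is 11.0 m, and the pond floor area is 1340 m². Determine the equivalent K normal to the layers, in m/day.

0.00869

Flow is perpendicular to layering, so the layers act in series and the equivalent K is the thickness-weighted harmonic mean.
Total thickness L = 5.48 + 2.24 + 10.3 = 18.02 m.
Σ(b_i/K_i) = 5.48/325 + 2.24/22.8 + 10.3/0.00497 = 2073 d.
K_eq = L / Σ(b_i/K_i) = 18.02 / 2073 = 0.008695 m/day.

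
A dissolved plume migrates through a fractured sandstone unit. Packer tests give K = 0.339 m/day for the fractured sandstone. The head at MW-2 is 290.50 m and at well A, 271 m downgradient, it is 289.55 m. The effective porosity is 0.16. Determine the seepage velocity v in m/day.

0.00743

Hydraulic gradient i = (290.50 − 289.55) / 271 = 0.95 / 271 = 0.003506.
Darcy flux q = K · i = 0.3390 × 0.003506 = 0.001188 m/day.
Seepage velocity v = q / n_e = 0.001188 / 0.16 = 0.007427 m/day.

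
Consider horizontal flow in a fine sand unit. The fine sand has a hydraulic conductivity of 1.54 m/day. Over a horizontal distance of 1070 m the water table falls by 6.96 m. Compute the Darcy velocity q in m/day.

Hydraulic gradient i = Δh / L = 6.96 / 1070 = 0.006505.
Specific discharge q = K · i = 1.540 × 0.006505 = 0.01002 m/day.

0.0100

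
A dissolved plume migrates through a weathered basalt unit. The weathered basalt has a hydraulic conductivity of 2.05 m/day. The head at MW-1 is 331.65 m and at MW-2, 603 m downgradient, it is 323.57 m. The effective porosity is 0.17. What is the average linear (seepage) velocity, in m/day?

0.162

Hydraulic gradient i = (331.65 − 323.57) / 603 = 8.08 / 603 = 0.01340.
Darcy flux q = K · i = 2.050 × 0.01340 = 0.02747 m/day.
Seepage velocity v = q / n_e = 0.02747 / 0.17 = 0.1616 m/day.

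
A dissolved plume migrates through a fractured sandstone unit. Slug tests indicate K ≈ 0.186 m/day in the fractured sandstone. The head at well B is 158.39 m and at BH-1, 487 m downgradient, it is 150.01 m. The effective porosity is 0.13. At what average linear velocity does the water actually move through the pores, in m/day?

0.0246

Hydraulic gradient i = (158.39 − 150.01) / 487 = 8.38 / 487 = 0.01721.
Darcy flux q = K · i = 0.1860 × 0.01721 = 0.003201 m/day.
Seepage velocity v = q / n_e = 0.003201 / 0.13 = 0.02462 m/day.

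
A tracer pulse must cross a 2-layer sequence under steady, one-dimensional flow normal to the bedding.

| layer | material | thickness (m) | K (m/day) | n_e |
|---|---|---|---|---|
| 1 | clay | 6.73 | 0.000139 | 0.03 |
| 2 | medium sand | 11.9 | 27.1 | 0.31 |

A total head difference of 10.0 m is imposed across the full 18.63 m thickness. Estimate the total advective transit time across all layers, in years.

With flow normal to the layers, continuity requires the same specific discharge q through every layer.
Σ(b_i/K_i) = 6.73/0.000139 + 11.9/27.1 = 48418 d.
q = Δh / Σ(b_i/K_i) = 10.0 / 48418 = 0.0002065 m/day.
In each layer the seepage velocity is v_i = q/n_i, so the layer transit time is t_i = b_i·n_i / q:
  layer 1 (clay): t_1 = 6.73 × 0.03 / 0.0002065 = 977.6 d
  layer 2 (medium sand): t_2 = 11.9 × 0.31 / 0.0002065 = 17861 d
Total t = Σ t_i = 18839 days = 51.58 years.

51.6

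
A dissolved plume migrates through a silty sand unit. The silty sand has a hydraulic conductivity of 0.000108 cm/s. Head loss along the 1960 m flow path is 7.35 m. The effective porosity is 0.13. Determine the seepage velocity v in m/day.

0.00269

Convert K: 0.000108 cm/s × 864 = 0.09331 m/day.
Hydraulic gradient i = Δh / L = 7.35 / 1960 = 0.003750.
Darcy flux q = K · i = 0.09331 × 0.003750 = 0.0003499 m/day.
Seepage velocity v = q / n_e = 0.0003499 / 0.13 = 0.002692 m/day.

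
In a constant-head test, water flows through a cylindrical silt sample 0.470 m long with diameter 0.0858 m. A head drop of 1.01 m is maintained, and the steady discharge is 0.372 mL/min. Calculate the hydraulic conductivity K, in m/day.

Cross-sectional area A = π·(d/2)² = π × (0.0858/2)² = 0.005782 m².
Convert discharge: 0.372 mL/min = 6.200e-09 m³/s.
Darcy's law rearranged: K = Q·L / (A·Δh) = 6.200e-09 × 0.470 / (0.005782 × 1.01) = 4.990e-07 m/s = 0.04311 m/day.

0.0431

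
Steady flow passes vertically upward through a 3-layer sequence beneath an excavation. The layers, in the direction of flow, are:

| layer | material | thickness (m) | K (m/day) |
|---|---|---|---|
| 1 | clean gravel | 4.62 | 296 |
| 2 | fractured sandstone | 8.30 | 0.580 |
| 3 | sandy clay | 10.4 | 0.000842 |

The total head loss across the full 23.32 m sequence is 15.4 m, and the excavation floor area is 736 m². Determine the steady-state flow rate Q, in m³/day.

Flow is perpendicular to layering, so the layers act in series and the equivalent K is the thickness-weighted harmonic mean.
Total thickness L = 4.62 + 8.30 + 10.4 = 23.32 m.
Σ(b_i/K_i) = 4.62/296 + 8.30/0.580 + 10.4/0.000842 = 12366 d.
K_eq = L / Σ(b_i/K_i) = 23.32 / 12366 = 0.001886 m/day.
Q = K_eq · A · (Δh/L) = 0.001886 × 736 × (15.4/23.32) = 0.9166 m³/day.

0.917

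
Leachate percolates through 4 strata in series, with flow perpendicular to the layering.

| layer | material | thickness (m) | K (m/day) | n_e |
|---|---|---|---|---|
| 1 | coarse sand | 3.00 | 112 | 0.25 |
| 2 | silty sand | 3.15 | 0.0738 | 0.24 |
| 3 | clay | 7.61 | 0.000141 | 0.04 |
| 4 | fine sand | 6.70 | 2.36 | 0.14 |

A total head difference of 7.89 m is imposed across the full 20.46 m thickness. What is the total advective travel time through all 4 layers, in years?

With flow normal to the layers, continuity requires the same specific discharge q through every layer.
Σ(b_i/K_i) = 3.00/112 + 3.15/0.0738 + 7.61/0.000141 + 6.70/2.36 = 54017 d.
q = Δh / Σ(b_i/K_i) = 7.89 / 54017 = 0.0001461 m/day.
In each layer the seepage velocity is v_i = q/n_i, so the layer transit time is t_i = b_i·n_i / q:
  layer 1 (coarse sand): t_1 = 3.00 × 0.25 / 0.0001461 = 5135 d
  layer 2 (silty sand): t_2 = 3.15 × 0.24 / 0.0001461 = 5176 d
  layer 3 (clay): t_3 = 7.61 × 0.04 / 0.0001461 = 2084 d
  layer 4 (fine sand): t_4 = 6.70 × 0.14 / 0.0001461 = 6422 d
Total t = Σ t_i = 18816 days = 51.52 years.

51.5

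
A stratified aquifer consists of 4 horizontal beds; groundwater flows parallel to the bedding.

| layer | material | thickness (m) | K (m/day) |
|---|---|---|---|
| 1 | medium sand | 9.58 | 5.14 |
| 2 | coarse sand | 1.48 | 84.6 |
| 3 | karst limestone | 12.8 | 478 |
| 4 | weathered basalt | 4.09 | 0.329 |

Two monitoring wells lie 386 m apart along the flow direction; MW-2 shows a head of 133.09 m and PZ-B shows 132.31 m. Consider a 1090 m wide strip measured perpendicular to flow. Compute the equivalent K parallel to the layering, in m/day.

225

Flow is parallel to layering, so each bed carries its own Darcy discharge and the transmissivities add.
Σ(K_i·b_i) = 5.14×9.58 + 84.6×1.48 + 478×12.8 + 0.329×4.09 = 6294 m²/day.
Total thickness b = 27.95 m, so K_eq = Σ(K_i·b_i)/b = 225.2 m/day.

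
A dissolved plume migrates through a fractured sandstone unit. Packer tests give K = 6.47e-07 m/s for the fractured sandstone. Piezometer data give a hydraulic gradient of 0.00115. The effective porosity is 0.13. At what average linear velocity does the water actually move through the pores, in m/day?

Convert K: 6.47e-07 m/s × 86400 = 0.05590 m/day.
Hydraulic gradient i = 0.00115.
Darcy flux q = K · i = 0.05590 × 0.001150 = 6.429e-05 m/day.
Seepage velocity v = q / n_e = 6.429e-05 / 0.13 = 0.0004945 m/day.

0.000495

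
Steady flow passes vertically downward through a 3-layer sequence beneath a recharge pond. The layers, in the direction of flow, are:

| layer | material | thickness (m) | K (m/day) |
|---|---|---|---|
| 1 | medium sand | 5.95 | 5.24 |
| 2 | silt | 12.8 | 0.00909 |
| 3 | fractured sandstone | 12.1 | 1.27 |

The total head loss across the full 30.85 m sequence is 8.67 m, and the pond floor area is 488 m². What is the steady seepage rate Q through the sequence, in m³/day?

Flow is perpendicular to layering, so the layers act in series and the equivalent K is the thickness-weighted harmonic mean.
Total thickness L = 5.95 + 12.8 + 12.1 = 30.85 m.
Σ(b_i/K_i) = 5.95/5.24 + 12.8/0.00909 + 12.1/1.27 = 1419 d.
K_eq = L / Σ(b_i/K_i) = 30.85 / 1419 = 0.02174 m/day.
Q = K_eq · A · (Δh/L) = 0.02174 × 488 × (8.67/30.85) = 2.982 m³/day.

2.98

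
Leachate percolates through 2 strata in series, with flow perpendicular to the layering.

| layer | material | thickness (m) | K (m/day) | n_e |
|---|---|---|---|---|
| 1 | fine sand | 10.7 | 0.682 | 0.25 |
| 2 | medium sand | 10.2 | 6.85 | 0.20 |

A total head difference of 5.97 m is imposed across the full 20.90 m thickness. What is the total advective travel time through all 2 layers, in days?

With flow normal to the layers, continuity requires the same specific discharge q through every layer.
Σ(b_i/K_i) = 10.7/0.682 + 10.2/6.85 = 17.18 d.
q = Δh / Σ(b_i/K_i) = 5.97 / 17.18 = 0.3475 m/day.
In each layer the seepage velocity is v_i = q/n_i, so the layer transit time is t_i = b_i·n_i / q:
  layer 1 (fine sand): t_1 = 10.7 × 0.25 / 0.3475 = 7.697 d
  layer 2 (medium sand): t_2 = 10.2 × 0.20 / 0.3475 = 5.870 d
Total t = Σ t_i = 13.57 days.

13.6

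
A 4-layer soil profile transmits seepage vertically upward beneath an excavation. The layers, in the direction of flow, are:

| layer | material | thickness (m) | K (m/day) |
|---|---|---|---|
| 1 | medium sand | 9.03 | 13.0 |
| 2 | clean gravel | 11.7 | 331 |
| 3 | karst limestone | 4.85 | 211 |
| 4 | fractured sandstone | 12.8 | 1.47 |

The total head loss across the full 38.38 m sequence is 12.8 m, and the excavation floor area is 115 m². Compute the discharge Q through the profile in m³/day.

Flow is perpendicular to layering, so the layers act in series and the equivalent K is the thickness-weighted harmonic mean.
Total thickness L = 9.03 + 11.7 + 4.85 + 12.8 = 38.38 m.
Σ(b_i/K_i) = 9.03/13.0 + 11.7/331 + 4.85/211 + 12.8/1.47 = 9.460 d.
K_eq = L / Σ(b_i/K_i) = 38.38 / 9.460 = 4.057 m/day.
Q = K_eq · A · (Δh/L) = 4.057 × 115 × (12.8/38.38) = 155.6 m³/day.

156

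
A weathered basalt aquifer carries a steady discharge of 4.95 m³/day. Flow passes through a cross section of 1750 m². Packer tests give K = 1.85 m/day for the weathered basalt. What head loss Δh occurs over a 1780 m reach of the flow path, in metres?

From Q = K·A·i, i = Q / (K·A) = 4.95 / (1.850 × 1750) = 0.001529.
Head loss Δh = i · L = 0.001529 × 1780 = 2.722 m.

2.72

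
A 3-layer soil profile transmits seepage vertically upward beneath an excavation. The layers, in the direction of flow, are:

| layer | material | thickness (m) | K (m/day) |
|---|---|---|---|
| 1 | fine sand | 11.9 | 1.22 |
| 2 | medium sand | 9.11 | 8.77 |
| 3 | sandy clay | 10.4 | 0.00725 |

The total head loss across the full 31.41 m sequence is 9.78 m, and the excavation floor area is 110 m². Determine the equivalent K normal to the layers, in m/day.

0.0217

Flow is perpendicular to layering, so the layers act in series and the equivalent K is the thickness-weighted harmonic mean.
Total thickness L = 11.9 + 9.11 + 10.4 = 31.41 m.
Σ(b_i/K_i) = 11.9/1.22 + 9.11/8.77 + 10.4/0.00725 = 1445 d.
K_eq = L / Σ(b_i/K_i) = 31.41 / 1445 = 0.02173 m/day.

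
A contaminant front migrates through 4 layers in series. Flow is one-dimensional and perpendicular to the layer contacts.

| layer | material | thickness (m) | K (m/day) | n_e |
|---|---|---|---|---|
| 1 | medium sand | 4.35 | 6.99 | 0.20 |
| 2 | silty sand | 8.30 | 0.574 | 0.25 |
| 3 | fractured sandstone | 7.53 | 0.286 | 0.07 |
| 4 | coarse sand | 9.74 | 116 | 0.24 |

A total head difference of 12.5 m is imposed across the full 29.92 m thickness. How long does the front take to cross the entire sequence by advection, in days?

19.3

With flow normal to the layers, continuity requires the same specific discharge q through every layer.
Σ(b_i/K_i) = 4.35/6.99 + 8.30/0.574 + 7.53/0.286 + 9.74/116 = 41.49 d.
q = Δh / Σ(b_i/K_i) = 12.5 / 41.49 = 0.3012 m/day.
In each layer the seepage velocity is v_i = q/n_i, so the layer transit time is t_i = b_i·n_i / q:
  layer 1 (medium sand): t_1 = 4.35 × 0.20 / 0.3012 = 2.888 d
  layer 2 (silty sand): t_2 = 8.30 × 0.25 / 0.3012 = 6.888 d
  layer 3 (fractured sandstone): t_3 = 7.53 × 0.07 / 0.3012 = 1.750 d
  layer 4 (coarse sand): t_4 = 9.74 × 0.24 / 0.3012 = 7.760 d
Total t = Σ t_i = 19.29 days.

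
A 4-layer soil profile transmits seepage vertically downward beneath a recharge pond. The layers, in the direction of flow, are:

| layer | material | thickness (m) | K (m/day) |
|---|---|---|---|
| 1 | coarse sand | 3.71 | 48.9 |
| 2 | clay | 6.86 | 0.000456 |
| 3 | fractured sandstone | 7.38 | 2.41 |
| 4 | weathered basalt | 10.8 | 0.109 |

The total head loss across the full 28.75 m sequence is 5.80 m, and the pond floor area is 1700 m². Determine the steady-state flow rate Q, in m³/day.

0.651

Flow is perpendicular to layering, so the layers act in series and the equivalent K is the thickness-weighted harmonic mean.
Total thickness L = 3.71 + 6.86 + 7.38 + 10.8 = 28.75 m.
Σ(b_i/K_i) = 3.71/48.9 + 6.86/0.000456 + 7.38/2.41 + 10.8/0.109 = 15146 d.
K_eq = L / Σ(b_i/K_i) = 28.75 / 15146 = 0.001898 m/day.
Q = K_eq · A · (Δh/L) = 0.001898 × 1700 × (5.80/28.75) = 0.6510 m³/day.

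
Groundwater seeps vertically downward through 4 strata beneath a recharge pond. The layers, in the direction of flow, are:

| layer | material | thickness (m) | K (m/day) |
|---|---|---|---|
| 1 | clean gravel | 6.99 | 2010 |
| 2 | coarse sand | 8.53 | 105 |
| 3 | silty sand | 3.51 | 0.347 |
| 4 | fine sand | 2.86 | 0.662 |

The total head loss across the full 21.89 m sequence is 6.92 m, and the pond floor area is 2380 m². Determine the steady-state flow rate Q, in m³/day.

1130

Flow is perpendicular to layering, so the layers act in series and the equivalent K is the thickness-weighted harmonic mean.
Total thickness L = 6.99 + 8.53 + 3.51 + 2.86 = 21.89 m.
Σ(b_i/K_i) = 6.99/2010 + 8.53/105 + 3.51/0.347 + 2.86/0.662 = 14.52 d.
K_eq = L / Σ(b_i/K_i) = 21.89 / 14.52 = 1.508 m/day.
Q = K_eq · A · (Δh/L) = 1.508 × 2380 × (6.92/21.89) = 1134 m³/day.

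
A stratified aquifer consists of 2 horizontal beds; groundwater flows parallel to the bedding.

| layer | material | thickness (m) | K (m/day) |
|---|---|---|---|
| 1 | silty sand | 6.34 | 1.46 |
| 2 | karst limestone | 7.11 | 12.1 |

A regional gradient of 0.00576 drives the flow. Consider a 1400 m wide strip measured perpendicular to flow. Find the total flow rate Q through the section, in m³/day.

768

Flow is parallel to layering, so each bed carries its own Darcy discharge and the transmissivities add.
Σ(K_i·b_i) = 1.46×6.34 + 12.1×7.11 = 95.29 m²/day.
Hydraulic gradient i = 0.00576.
Q = Σ(K_i·b_i) · W · i = 95.29 × 1400 × 0.005760 = 768.4 m³/day.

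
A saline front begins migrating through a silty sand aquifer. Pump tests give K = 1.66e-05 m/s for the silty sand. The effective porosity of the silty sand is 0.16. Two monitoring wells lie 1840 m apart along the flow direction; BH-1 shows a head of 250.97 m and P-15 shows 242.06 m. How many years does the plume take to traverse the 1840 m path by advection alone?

Convert K: 1.66e-05 m/s × 86400 = 1.434 m/day.
Hydraulic gradient i = (250.97 − 242.06) / 1840 = 8.91 / 1840 = 0.004842.
Darcy flux q = K · i = 1.434 × 0.004842 = 0.006945 m/day.
Seepage velocity v = q / n_e = 0.006945 / 0.16 = 0.04341 m/day.
Travel time t = L / v = 1840 / 0.04341 = 42389 days = 116.1 years.

116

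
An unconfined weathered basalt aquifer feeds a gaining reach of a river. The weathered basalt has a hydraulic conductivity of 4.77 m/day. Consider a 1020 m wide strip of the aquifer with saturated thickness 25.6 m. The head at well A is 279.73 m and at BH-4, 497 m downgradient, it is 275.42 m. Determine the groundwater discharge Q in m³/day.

1080

Cross-sectional area A = 1020 × 25.6 = 26112 m².
Hydraulic gradient i = (279.73 − 275.42) / 497 = 4.31 / 497 = 0.008672.
Darcy's law: Q = K · A · i = 4.770 × 26112 × 0.008672 = 1080 m³/day.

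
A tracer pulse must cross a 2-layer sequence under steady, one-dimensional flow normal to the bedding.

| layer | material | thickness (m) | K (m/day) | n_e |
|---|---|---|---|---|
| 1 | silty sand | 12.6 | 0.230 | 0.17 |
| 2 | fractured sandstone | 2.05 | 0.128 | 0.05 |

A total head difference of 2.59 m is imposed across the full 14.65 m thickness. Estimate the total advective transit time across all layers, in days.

61.4

With flow normal to the layers, continuity requires the same specific discharge q through every layer.
Σ(b_i/K_i) = 12.6/0.230 + 2.05/0.128 = 70.80 d.
q = Δh / Σ(b_i/K_i) = 2.59 / 70.80 = 0.03658 m/day.
In each layer the seepage velocity is v_i = q/n_i, so the layer transit time is t_i = b_i·n_i / q:
  layer 1 (silty sand): t_1 = 12.6 × 0.17 / 0.03658 = 58.55 d
  layer 2 (fractured sandstone): t_2 = 2.05 × 0.05 / 0.03658 = 2.802 d
Total t = Σ t_i = 61.35 days.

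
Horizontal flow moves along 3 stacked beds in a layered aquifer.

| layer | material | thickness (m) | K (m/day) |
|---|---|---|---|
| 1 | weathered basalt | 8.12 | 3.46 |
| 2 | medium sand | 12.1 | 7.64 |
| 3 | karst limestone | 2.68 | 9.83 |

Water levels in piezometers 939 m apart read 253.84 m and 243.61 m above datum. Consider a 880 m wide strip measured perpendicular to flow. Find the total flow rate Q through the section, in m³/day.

Flow is parallel to layering, so each bed carries its own Darcy discharge and the transmissivities add.
Σ(K_i·b_i) = 3.46×8.12 + 7.64×12.1 + 9.83×2.68 = 146.9 m²/day.
Hydraulic gradient i = (253.84 − 243.61) / 939 = 10.23 / 939 = 0.01089.
Q = Σ(K_i·b_i) · W · i = 146.9 × 880 × 0.01089 = 1408 m³/day.

1410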